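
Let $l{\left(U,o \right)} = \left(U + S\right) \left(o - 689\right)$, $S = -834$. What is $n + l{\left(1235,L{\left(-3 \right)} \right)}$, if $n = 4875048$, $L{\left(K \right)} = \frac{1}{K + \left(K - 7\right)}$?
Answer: $\frac{59783466}{13} \approx 4.5987 \cdot 10^{6}$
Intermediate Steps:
$L{\left(K \right)} = \frac{1}{-7 + 2 K}$ ($L{\left(K \right)} = \frac{1}{K + \left(-7 + K\right)} = \frac{1}{-7 + 2 K}$)
$l{\left(U,o \right)} = \left(-834 + U\right) \left(-689 + o\right)$ ($l{\left(U,o \right)} = \left(U - 834\right) \left(o - 689\right) = \left(-834 + U\right) \left(-689 + o\right)$)
$n + l{\left(1235,L{\left(-3 \right)} \right)} = 4875048 + \left(574626 - \frac{834}{-7 + 2 \left(-3\right)} - 850915 + \frac{1235}{-7 + 2 \left(-3\right)}\right) = 4875048 + \left(574626 - \frac{834}{-7 - 6} - 850915 + \frac{1235}{-7 - 6}\right) = 4875048 + \left(574626 - \frac{834}{-13} - 850915 + \frac{1235}{-13}\right) = 4875048 + \left(574626 - - \frac{834}{13} - 850915 + 1235 \left(- \frac{1}{13}\right)\right) = 4875048 + \left(574626 + \frac{834}{13} - 850915 - 95\right) = 4875048 - \frac{3592158}{13} = \frac{59783466}{13}$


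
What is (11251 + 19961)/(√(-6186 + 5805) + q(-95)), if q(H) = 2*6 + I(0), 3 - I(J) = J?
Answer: 78030/101 - 5202*I*√381/101 ≈ 772.57 - 1005.3*I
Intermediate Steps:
I(J) = 3 - J
q(H) = 15 (q(H) = 2*6 + (3 - 1*0) = 12 + (3 + 0) = 12 + 3 = 15)
(11251 + 19961)/(√(-6186 + 5805) + q(-95)) = (11251 + 19961)/(√(-6186 + 5805) + 15) = 31212/(√(-381) + 15) = 31212/(I*√381 + 15) = 31212/(15 + I*√381)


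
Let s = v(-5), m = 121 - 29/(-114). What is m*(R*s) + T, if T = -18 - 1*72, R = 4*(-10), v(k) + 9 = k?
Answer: 3865310/57 ≈ 67813.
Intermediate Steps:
v(k) = -9 + k
R = -40
m = 13823/114 (m = 121 - 29*(-1/114) = 121 + 29/114 = 13823/114 ≈ 121.25)
s = -14 (s = -9 - 5 = -14)
T = -90 (T = -18 - 72 = -90)
m*(R*s) + T = 13823*(-40*(-14))/114 - 90 = (13823/114)*560 - 90 = 3870440/57 - 90 = 3865310/57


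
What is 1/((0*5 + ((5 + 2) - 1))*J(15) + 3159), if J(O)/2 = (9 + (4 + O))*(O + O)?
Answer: 1/13239 ≈ 7.5534e-5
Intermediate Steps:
J(O) = 4*O*(13 + O) (J(O) = 2*((9 + (4 + O))*(O + O)) = 2*((13 + O)*(2*O)) = 2*(2*O*(13 + O)) = 4*O*(13 + O))
1/((0*5 + ((5 + 2) - 1))*J(15) + 3159) = 1/((0*5 + ((5 + 2) - 1))*(4*15*(13 + 15)) + 3159) = 1/((0 + (7 - 1))*(4*15*28) + 3159) = 1/((0 + 6)*1680 + 3159) = 1/(6*1680 + 3159) = 1/(10080 + 3159) = 1/13239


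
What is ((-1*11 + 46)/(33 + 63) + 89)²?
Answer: 73599241/9216 ≈ 7986.0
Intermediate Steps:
((-1*11 + 46)/(33 + 63) + 89)² = ((-11 + 46)/96 + 89)² = (35*(1/96) + 89)² = (35/96 + 89)² = (8579/96)² = 73599241/9216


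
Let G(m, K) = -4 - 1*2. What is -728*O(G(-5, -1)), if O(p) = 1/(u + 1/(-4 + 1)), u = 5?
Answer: -156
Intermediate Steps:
G(m, K) = -6 (G(m, K) = -4 - 2 = -6)
O(p) = 3/14 (O(p) = 1/(5 + 1/(-4 + 1)) = 1/(5 + 1/(-3)) = 1/(5 - ⅓) = 1/(14/3) = 3/14)
-728*O(G(-5, -1)) = -728*3/14 = -156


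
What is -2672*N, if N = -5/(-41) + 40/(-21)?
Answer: 4101520/861 ≈ 4763.7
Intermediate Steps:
N = -1535/861 (N = -5*(-1/41) + 40*(-1/21) = 5/41 - 40/21 = -1535/861 ≈ -1.7828)
-2672*N = -2672*(-1535/861) = 4101520/861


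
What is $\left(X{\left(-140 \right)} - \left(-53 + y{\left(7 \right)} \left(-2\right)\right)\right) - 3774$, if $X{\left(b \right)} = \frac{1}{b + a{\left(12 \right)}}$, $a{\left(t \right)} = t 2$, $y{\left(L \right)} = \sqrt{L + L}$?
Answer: $- \frac{431637}{116} + 2 \sqrt{14} \approx -3713.5$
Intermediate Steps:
$y{\left(L \right)} = \sqrt{2} \sqrt{L}$ ($y{\left(L \right)} = \sqrt{2 L} = \sqrt{2} \sqrt{L}$)
$a{\left(t \right)} = 2 t$
$X{\left(b \right)} = \frac{1}{24 + b}$ ($X{\left(b \right)} = \frac{1}{b + 2 \cdot 12} = \frac{1}{b + 24} = \frac{1}{24 + b}$)
$\left(X{\left(-140 \right)} - \left(-53 + y{\left(7 \right)} \left(-2\right)\right)\right) - 3774 = \left(\frac{1}{24 - 140} - \left(-53 + \sqrt{2} \sqrt{7} \left(-2\right)\right)\right) - 3774 = \left(\frac{1}{-116} - \left(-53 + \sqrt{14} \left(-2\right)\right)\right) - 3774 = \left(- \frac{1}{116} - \left(-53 - 2 \sqrt{14}\right)\right) - 3774 = \left(- \frac{1}{116} + \left(53 + 2 \sqrt{14}\right)\right) - 3774 = \left(\frac{6147}{116} + 2 \sqrt{14}\right) - 3774 = - \frac{431637}{116} + 2 \sqrt{14}$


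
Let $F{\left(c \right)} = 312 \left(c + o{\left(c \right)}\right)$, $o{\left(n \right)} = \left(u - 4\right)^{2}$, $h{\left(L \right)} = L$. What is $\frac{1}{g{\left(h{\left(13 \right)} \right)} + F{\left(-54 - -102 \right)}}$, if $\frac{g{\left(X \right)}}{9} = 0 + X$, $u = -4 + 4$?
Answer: $\frac{1}{20085} \approx 4.9788 \cdot 10^{-5}$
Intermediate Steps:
$u = 0$
$o{\left(n \right)} = 16$ ($o{\left(n \right)} = \left(0 - 4\right)^{2} = \left(-4\right)^{2} = 16$)
$g{\left(X \right)} = 9 X$ ($g{\left(X \right)} = 9 \left(0 + X\right) = 9 X$)
$F{\left(c \right)} = 4992 + 312 c$ ($F{\left(c \right)} = 312 \left(c + 16\right) = 312 \left(16 + c\right) = 4992 + 312 c$)
$\frac{1}{g{\left(h{\left(13 \right)} \right)} + F{\left(-54 - -102 \right)}} = \frac{1}{9 \cdot 13 + \left(4992 + 312 \left(-54 - -102\right)\right)} = \frac{1}{117 + \left(4992 + 312 \left(-54 + 102\right)\right)} = \frac{1}{117 + \left(4992 + 312 \cdot 48\right)} = \frac{1}{117 + \left(4992 + 14976\right)} = \frac{1}{117 + 19968} = \frac{1}{20085}$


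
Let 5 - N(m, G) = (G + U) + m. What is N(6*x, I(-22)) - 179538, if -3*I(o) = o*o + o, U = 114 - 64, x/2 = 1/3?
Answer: -179433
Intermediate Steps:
x = 2/3 ≈ 0.66667
U = 50
I(o) = -o/3 - o**2/3 (I(o) = -(o*o + o)/3 = -(o**2 + o)/3 = -(o + o**2)/3 = -o/3 - o**2/3)
N(m, G) = -45 - G - m (N(m, G) = 5 - ((G + 50) + m) = 5 - ((50 + G) + m) = 5 - (50 + G + m) = 5 + (-50 - G - m) = -45 - G - m)
N(6*x, I(-22)) - 179538 = (-45 - (-1)*(-22)*(1 - 22)/3 - 6*2/3) - 179538 = (-45 - (-1)*(-22)*(-21)/3 - 1*4) - 179538 = (-45 - 1*(-154) - 4) - 179538 = (-45 + 154 - 4) - 179538 = 105 - 179538 = -179433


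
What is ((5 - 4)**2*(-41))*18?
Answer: -738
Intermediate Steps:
((5 - 4)**2*(-41))*18 = (1**2*(-41))*18 = (1*(-41))*18 = -41*18 = -738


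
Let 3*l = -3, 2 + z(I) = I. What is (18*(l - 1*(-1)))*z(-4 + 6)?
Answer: 0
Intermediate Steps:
z(I) = -2 + I
l = -1 (l = (⅓)*(-3) = -1)
(18*(l - 1*(-1)))*z(-4 + 6) = (18*(-1 - 1*(-1)))*(-2 + (-4 + 6)) = (18*(-1 + 1))*(-2 + 2) = (18*0)*0 = 0*0 = 0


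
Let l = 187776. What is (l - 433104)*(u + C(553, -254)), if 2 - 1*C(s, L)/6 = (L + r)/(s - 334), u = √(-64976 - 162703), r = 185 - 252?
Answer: -372407904/73 - 245328*I*√227679 ≈ -5.1015e+6 - 1.1706e+8*I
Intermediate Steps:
r = -67
u = I*√227679 (u = √(-227679) = I*√227679 ≈ 477.16*I)
C(s, L) = 12 - 6*(-67 + L)/(-334 + s) (C(s, L) = 12 - 6*(L - 67)/(s - 334) = 12 - 6*(-67 + L)/(-334 + s))
(l - 433104)*(u + C(553, -254)) = (187776 - 433104)*(I*√227679 + 6*(-601 - 1*(-254) + 2*553)/(-334 + 553)) = -245328*(I*√227679 + 6*(-601 + 254 + 1106)/219) = -245328*(I*√227679 + 6*(1/219)*759) = -245328*(I*√227679 + 1518/73) = -245328*(1518/73 + I*√227679) = -372407904/73 - 245328*I*√227679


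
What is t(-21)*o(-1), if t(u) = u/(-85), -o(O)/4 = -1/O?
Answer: -84/85 ≈ -0.98824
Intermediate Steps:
o(O) = 4/O (o(O) = -(-4)/O = 4/O)
t(u) = -u/85 (t(u) = u*(-1/85) = -u/85)
t(-21)*o(-1) = (-1/85*(-21))*(4/(-1)) = 21*(4*(-1))/85 = (21/85)*(-4) = -84/85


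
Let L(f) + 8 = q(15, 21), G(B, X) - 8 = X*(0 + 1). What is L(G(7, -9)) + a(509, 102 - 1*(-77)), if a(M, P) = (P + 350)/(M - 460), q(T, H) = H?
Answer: 1166/49 ≈ 23.796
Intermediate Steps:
G(B, X) = 8 + X (G(B, X) = 8 + X*(0 + 1) = 8 + X*1 = 8 + X)
a(M, P) = (350 + P)/(-460 + M)
L(f) = 13 (L(f) = -8 + 21 = 13)
L(G(7, -9)) + a(509, 102 - 1*(-77)) = 13 + (350 + (102 - 1*(-77)))/(-460 + 509) = 13 + (350 + (102 + 77))/49 = 13 + (350 + 179)/49 = 13 + (1/49)*529 = 13 + 529/49 = 1166/49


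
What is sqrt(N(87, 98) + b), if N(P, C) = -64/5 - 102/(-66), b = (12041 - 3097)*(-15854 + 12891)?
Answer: I*sqrt(80165776845)/55 ≈ 5147.9*I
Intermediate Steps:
b = -26501072 (b = 8944*(-2963) = -26501072)
N(P, C) = -619/55 (N(P, C) = -64*1/5 - 102*(-1/66) = -64/5 + 17/11 = -619/55)
sqrt(N(87, 98) + b) = sqrt(-619/55 - 26501072) = sqrt(-1457559579/55) = I*sqrt(80165776845)/55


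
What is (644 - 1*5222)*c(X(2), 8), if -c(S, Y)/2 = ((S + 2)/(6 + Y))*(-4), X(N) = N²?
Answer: -15696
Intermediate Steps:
c(S, Y) = 8*(2 + S)/(6 + Y) (c(S, Y) = -2*(S + 2)/(6 + Y)*(-4) = -2*(2 + S)/(6 + Y)*(-4) = -(-8)*(2 + S)/(6 + Y) = 8*(2 + S)/(6 + Y))
(644 - 1*5222)*c(X(2), 8) = (644 - 1*5222)*(8*(2 + 2²)/(6 + 8)) = (644 - 5222)*(8*(2 + 4)/14) = -36624*6/14 = -4578*24/7 = -15696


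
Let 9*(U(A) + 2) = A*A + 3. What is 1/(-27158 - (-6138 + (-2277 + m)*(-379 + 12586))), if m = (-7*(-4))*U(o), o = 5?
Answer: 3/82183637 ≈ 3.6504e-8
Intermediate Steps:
U(A) = -5/3 + A²/9 (U(A) = -2 + (A*A + 3)/9 = -2 + (A² + 3)/9 = -2 + (3 + A²)/9 = -2 + (⅓ + A²/9) = -5/3 + A²/9)
m = 280/9 (m = (-7*(-4))*(-5/3 + (⅑)*5²) = 28*(-5/3 + (⅑)*25) = 28*(-5/3 + 25/9) = 28*(10/9) = 280/9 ≈ 31.111)
1/(-27158 - (-6138 + (-2277 + m)*(-379 + 12586))) = 1/(-27158 - (-6138 + (-2277 + 280/9)*(-379 + 12586))) = 1/(-27158 - (-6138 - 20213/9*12207)) = 1/(-27158 - (-6138 - 82246697/3)) = 1/(-27158 - 1*(-82265111/3)) = 1/(-27158 + 82265111/3) = 1/(82183637/3) = 3/82183637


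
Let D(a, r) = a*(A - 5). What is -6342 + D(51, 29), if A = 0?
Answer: -6597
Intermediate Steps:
D(a, r) = -5*a (D(a, r) = a*(0 - 5) = a*(-5) = -5*a)
-6342 + D(51, 29) = -6342 - 5*51 = -6342 - 255 = -6597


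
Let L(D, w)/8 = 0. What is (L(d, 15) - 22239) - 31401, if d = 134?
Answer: -53640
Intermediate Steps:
L(D, w) = 0 (L(D, w) = 8*0 = 0)
(L(d, 15) - 22239) - 31401 = (0 - 22239) - 31401 = -22239 - 31401 = -53640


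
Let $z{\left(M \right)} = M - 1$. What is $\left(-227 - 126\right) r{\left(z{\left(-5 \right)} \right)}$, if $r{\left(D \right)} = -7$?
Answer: $2471$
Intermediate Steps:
$z{\left(M \right)} = -1 + M$
$\left(-227 - 126\right) r{\left(z{\left(-5 \right)} \right)} = \left(-227 - 126\right) \left(-7\right) = \left(-353\right) \left(-7\right) = 2471$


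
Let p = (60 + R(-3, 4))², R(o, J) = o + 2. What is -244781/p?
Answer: -244781/3481 ≈ -70.319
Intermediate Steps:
R(o, J) = 2 + o
p = 3481 (p = (60 + (2 - 3))² = (60 - 1)² = 59² = 3481)
-244781/p = -244781/3481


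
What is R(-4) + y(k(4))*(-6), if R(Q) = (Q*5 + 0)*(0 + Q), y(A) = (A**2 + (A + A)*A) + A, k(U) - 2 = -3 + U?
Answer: -100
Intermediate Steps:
k(U) = -1 + U (k(U) = 2 + (-3 + U) = -1 + U)
y(A) = A + 3*A**2 (y(A) = (A**2 + (2*A)*A) + A = (A**2 + 2*A**2) + A = 3*A**2 + A = A + 3*A**2)
R(Q) = 5*Q**2 (R(Q) = (5*Q + 0)*Q = (5*Q)*Q = 5*Q**2)
R(-4) + y(k(4))*(-6) = 5*(-4)**2 + ((-1 + 4)*(1 + 3*(-1 + 4)))*(-6) = 5*16 + (3*(1 + 3*3))*(-6) = 80 + (3*(1 + 9))*(-6) = 80 + (3*10)*(-6) = 80 + 30*(-6) = 80 - 180 = -100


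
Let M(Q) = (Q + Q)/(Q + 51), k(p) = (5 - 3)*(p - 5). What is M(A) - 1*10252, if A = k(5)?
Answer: -10252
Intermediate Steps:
k(p) = -10 + 2*p (k(p) = 2*(-5 + p) = -10 + 2*p)
A = 0 (A = -10 + 2*5 = -10 + 10 = 0)
M(Q) = 2*Q/(51 + Q) (M(Q) = (2*Q)/(51 + Q) = 2*Q/(51 + Q))
M(A) - 1*10252 = 2*0/(51 + 0) - 1*10252 = 2*0/51 - 10252 = 2*0*(1/51) - 10252 = 0 - 10252 = -10252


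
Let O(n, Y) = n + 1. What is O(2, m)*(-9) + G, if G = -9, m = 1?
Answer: -36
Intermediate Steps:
O(n, Y) = 1 + n
O(2, m)*(-9) + G = (1 + 2)*(-9) - 9 = 3*(-9) - 9 = -27 - 9 = -36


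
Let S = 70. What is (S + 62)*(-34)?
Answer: -4488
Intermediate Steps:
(S + 62)*(-34) = (70 + 62)*(-34) = 132*(-34) = -4488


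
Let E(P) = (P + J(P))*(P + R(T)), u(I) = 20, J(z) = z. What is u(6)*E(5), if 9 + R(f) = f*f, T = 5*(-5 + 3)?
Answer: 19200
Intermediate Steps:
T = -10 (T = 5*(-2) = -10)
R(f) = -9 + f² (R(f) = -9 + f*f = -9 + f²)
E(P) = 2*P*(91 + P) (E(P) = (P + P)*(P + (-9 + (-10)²)) = (2*P)*(P + (-9 + 100)) = (2*P)*(P + 91) = (2*P)*(91 + P) = 2*P*(91 + P))
u(6)*E(5) = 20*(2*5*(91 + 5)) = 20*(2*5*96) = 20*960 = 19200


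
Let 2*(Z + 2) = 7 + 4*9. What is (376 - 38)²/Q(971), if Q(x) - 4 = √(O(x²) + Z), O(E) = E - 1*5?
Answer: -913952/1885679 + 114244*√3771422/1885679 ≈ 117.17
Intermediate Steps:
O(E) = -5 + E (O(E) = E - 5 = -5 + E)
Z = 39/2 (Z = -2 + (7 + 4*9)/2 = -2 + (7 + 36)/2 = -2 + (½)*43 = -2 + 43/2 = 39/2 ≈ 19.500)
Q(x) = 4 + √(29/2 + x²) (Q(x) = 4 + √((-5 + x²) + 39/2) = 4 + √(29/2 + x²))
(376 - 38)²/Q(971) = (376 - 38)²/(4 + √(58 + 4*971²)/2) = 338²/(4 + √(58 + 4*942841)/2) = 114244/(4 + √(58 + 3771364)/2) = 114244/(4 + √3771422/2)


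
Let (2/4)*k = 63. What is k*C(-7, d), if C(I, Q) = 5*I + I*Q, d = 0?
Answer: -4410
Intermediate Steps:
k = 126 (k = 2*63 = 126)
k*C(-7, d) = 126*(-7*(5 + 0)) = 126*(-7*5) = 126*(-35) = -4410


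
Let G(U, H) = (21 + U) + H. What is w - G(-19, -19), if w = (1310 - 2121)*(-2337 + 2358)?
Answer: -17014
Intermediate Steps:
G(U, H) = 21 + H + U
w = -17031 (w = -811*21 = -17031)
w - G(-19, -19) = -17031 - (21 - 19 - 19) = -17031 - 1*(-17) = -17031 + 17 = -17014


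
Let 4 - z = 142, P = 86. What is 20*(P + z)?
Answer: -1040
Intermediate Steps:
z = -138 (z = 4 - 1*142 = 4 - 142 = -138)
20*(P + z) = 20*(86 - 138) = 20*(-52) = -1040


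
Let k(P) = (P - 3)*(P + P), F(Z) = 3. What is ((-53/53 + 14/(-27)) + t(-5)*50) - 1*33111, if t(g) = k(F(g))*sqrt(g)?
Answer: -894038/27 ≈ -33113.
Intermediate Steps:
k(P) = 2*P*(-3 + P) (k(P) = (-3 + P)*(2*P) = 2*P*(-3 + P))
t(g) = 0 (t(g) = (2*3*(-3 + 3))*sqrt(g) = (2*3*0)*sqrt(g) = 0*sqrt(g) = 0)
((-53/53 + 14/(-27)) + t(-5)*50) - 1*33111 = ((-53/53 + 14/(-27)) + 0*50) - 1*33111 = ((-53*1/53 + 14*(-1/27)) + 0) - 33111 = ((-1 - 14/27) + 0) - 33111 = (-41/27 + 0) - 33111 = -41/27 - 33111 = -894038/27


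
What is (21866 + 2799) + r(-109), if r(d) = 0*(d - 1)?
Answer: 24665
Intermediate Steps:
r(d) = 0 (r(d) = 0*(-1 + d) = 0)
(21866 + 2799) + r(-109) = (21866 + 2799) + 0 = 24665 + 0 = 24665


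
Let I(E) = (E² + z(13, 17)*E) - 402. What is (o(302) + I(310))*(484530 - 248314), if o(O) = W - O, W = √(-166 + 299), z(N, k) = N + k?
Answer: 24730870336 + 236216*√133 ≈ 2.4734e+10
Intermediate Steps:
I(E) = -402 + E² + 30*E (I(E) = (E² + (13 + 17)*E) - 402 = (E² + 30*E) - 402 = -402 + E² + 30*E)
W = √133 ≈ 11.533
o(O) = √133 - O
(o(302) + I(310))*(484530 - 248314) = ((√133 - 1*302) + (-402 + 310² + 30*310))*(484530 - 248314) = ((√133 - 302) + (-402 + 96100 + 9300))*236216 = ((-302 + √133) + 104998)*236216 = (104696 + √133)*236216 = 24730870336 + 236216*√133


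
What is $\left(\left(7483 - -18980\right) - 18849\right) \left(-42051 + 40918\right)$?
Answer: $-8626662$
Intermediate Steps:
$\left(\left(7483 - -18980\right) - 18849\right) \left(-42051 + 40918\right) = \left(\left(7483 + 18980\right) - 18849\right) \left(-1133\right) = \left(26463 - 18849\right) \left(-1133\right) = 7614 \left(-1133\right) = -8626662$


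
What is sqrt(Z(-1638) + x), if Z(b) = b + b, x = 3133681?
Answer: sqrt(3130405) ≈ 1769.3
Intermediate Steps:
Z(b) = 2*b
sqrt(Z(-1638) + x) = sqrt(2*(-1638) + 3133681) = sqrt(-3276 + 3133681) = sqrt(3130405)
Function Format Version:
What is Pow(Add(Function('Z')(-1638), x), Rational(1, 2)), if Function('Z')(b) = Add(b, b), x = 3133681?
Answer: Pow(3130405, Rational(1, 2)) ≈ 1769.3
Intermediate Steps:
Function('Z')(b) = Mul(2, b)
Pow(Add(Function('Z')(-1638), x), Rational(1, 2)) = Pow(Add(Mul(2, -1638), 3133681), Rational(1, 2)) = Pow(Add(-3276, 3133681), Rational(1, 2)) = Pow(3130405, Rational(1, 2))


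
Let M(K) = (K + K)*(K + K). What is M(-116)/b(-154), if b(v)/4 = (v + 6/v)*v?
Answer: 232/409 ≈ 0.56724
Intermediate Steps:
b(v) = 4*v*(v + 6/v) (b(v) = 4*((v + 6/v)*v) = 4*(v*(v + 6/v)) = 4*v*(v + 6/v))
M(K) = 4*K**2 (M(K) = (2*K)*(2*K) = 4*K**2)
M(-116)/b(-154) = (4*(-116)**2)/(24 + 4*(-154)**2) = (4*13456)/(24 + 4*23716) = 53824/(24 + 94864) = 53824/94888 = 53824*(1/94888) = 232/409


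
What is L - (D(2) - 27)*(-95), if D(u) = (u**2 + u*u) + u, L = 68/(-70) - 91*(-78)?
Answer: 191871/35 ≈ 5482.0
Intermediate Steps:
L = 248396/35 (L = 68*(-1/70) + 7098 = -34/35 + 7098 = 248396/35 ≈ 7097.0)
D(u) = u + 2*u**2 (D(u) = (u**2 + u**2) + u = 2*u**2 + u = u + 2*u**2)
L - (D(2) - 27)*(-95) = 248396/35 - (2*(1 + 2*2) - 27)*(-95) = 248396/35 - (2*(1 + 4) - 27)*(-95) = 248396/35 - (2*5 - 27)*(-95) = 248396/35 - (10 - 27)*(-95) = 248396/35 - (-17)*(-95) = 248396/35 - 1*1615 = 248396/35 - 1615 = 191871/35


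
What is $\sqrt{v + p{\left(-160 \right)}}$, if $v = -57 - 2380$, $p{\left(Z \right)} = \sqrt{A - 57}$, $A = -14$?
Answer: $\sqrt{-2437 + i \sqrt{71}} \approx 0.08534 + 49.366 i$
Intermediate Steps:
$p{\left(Z \right)} = i \sqrt{71}$ ($p{\left(Z \right)} = \sqrt{-14 - 57} = \sqrt{-71} = i \sqrt{71}$)
$v = -2437$ ($v = -57 - 2380 = -2437$)
$\sqrt{v + p{\left(-160 \right)}} = \sqrt{-2437 + i \sqrt{71}}$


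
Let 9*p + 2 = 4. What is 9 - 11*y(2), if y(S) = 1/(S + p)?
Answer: 81/20 ≈ 4.0500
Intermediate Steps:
p = 2/9 (p = -2/9 + (⅑)*4 = -2/9 + 4/9 = 2/9 ≈ 0.22222)
y(S) = 1/(2/9 + S) (y(S) = 1/(S + 2/9) = 1/(2/9 + S))
9 - 11*y(2) = 9 - 99/(2 + 9*2) = 9 - 99/(2 + 18) = 9 - 99/20 = 81/20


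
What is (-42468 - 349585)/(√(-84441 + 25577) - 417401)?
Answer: 163643314253/174223653665 + 1568212*I*√3679/174223653665 ≈ 0.93927 + 0.00054596*I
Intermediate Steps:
(-42468 - 349585)/(√(-84441 + 25577) - 417401) = -392053/(√(-58864) - 417401) = -392053/(4*I*√3679 - 417401) = -392053/(-417401 + 4*I*√3679)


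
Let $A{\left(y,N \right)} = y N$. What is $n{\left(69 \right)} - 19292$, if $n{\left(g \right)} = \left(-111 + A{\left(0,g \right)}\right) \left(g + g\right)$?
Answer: $-34610$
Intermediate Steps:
$A{\left(y,N \right)} = N y$
$n{\left(g \right)} = - 222 g$ ($n{\left(g \right)} = \left(-111 + g 0\right) \left(g + g\right) = \left(-111 + 0\right) 2 g = - 111 \cdot 2 g = - 222 g$)
$n{\left(69 \right)} - 19292 = \left(-222\right) 69 - 19292 = -15318 - 19292 = -34610$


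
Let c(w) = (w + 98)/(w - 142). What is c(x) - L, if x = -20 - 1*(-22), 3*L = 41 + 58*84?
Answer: -34406/21 ≈ -1638.4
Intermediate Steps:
L = 4913/3 (L = (41 + 58*84)/3 = (41 + 4872)/3 = (⅓)*4913 = 4913/3 ≈ 1637.7)
x = 2 (x = -20 + 22 = 2)
c(w) = (98 + w)/(-142 + w)
c(x) - L = (98 + 2)/(-142 + 2) - 1*4913/3 = 100/(-140) - 4913/3 = -1/140*100 - 4913/3 = -5/7 - 4913/3 = -34406/21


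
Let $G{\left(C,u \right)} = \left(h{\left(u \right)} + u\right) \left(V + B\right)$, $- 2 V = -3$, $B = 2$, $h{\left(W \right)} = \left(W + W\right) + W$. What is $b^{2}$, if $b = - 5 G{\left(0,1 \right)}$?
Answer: $4900$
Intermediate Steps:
$h{\left(W \right)} = 3 W$ ($h{\left(W \right)} = 2 W + W = 3 W$)
$V = \frac{3}{2}$ ($V = \left(- \frac{1}{2}\right) \left(-3\right) = \frac{3}{2} \approx 1.5$)
$G{\left(C,u \right)} = 14 u$ ($G{\left(C,u \right)} = \left(3 u + u\right) \left(\frac{3}{2} + 2\right) = 4 u \frac{7}{2} = 14 u$)
$b = -70$ ($b = - 5 \cdot 14 \cdot 1 = \left(-5\right) 14 = -70$)
$b^{2} = \left(-70\right)^{2} = 4900$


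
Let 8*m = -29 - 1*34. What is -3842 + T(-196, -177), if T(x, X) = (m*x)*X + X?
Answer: -554437/2 ≈ -2.7722e+5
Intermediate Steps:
m = -63/8 (m = (-29 - 1*34)/8 = (-29 - 34)/8 = (⅛)*(-63) = -63/8 ≈ -7.8750)
T(x, X) = X - 63*X*x/8 (T(x, X) = (-63*x/8)*X + X = -63*X*x/8 + X = X - 63*X*x/8)
-3842 + T(-196, -177) = -3842 + (⅛)*(-177)*(8 - 63*(-196)) = -3842 + (⅛)*(-177)*(8 + 12348) = -3842 + (⅛)*(-177)*12356 = -3842 - 546753/2 = -554437/2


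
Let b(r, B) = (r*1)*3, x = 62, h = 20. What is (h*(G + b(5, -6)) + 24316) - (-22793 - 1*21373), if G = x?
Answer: 70022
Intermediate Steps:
b(r, B) = 3*r (b(r, B) = r*3 = 3*r)
G = 62
(h*(G + b(5, -6)) + 24316) - (-22793 - 1*21373) = (20*(62 + 3*5) + 24316) - (-22793 - 1*21373) = (20*(62 + 15) + 24316) - (-22793 - 21373) = (20*77 + 24316) - 1*(-44166) = (1540 + 24316) + 44166 = 25856 + 44166 = 70022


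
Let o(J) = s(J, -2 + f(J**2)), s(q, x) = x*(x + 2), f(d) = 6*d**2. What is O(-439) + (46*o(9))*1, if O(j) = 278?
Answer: 71281748582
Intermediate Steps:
s(q, x) = x*(2 + x)
o(J) = 6*J**4*(-2 + 6*J**4) (o(J) = (-2 + 6*(J**2)**2)*(2 + (-2 + 6*(J**2)**2)) = (-2 + 6*J**4)*(2 + (-2 + 6*J**4)) = (-2 + 6*J**4)*(6*J**4) = 6*J**4*(-2 + 6*J**4))
O(-439) + (46*o(9))*1 = 278 + (46*(9**4*(-12 + 36*9**4)))*1 = 278 + (46*(6561*(-12 + 36*6561)))*1 = 278 + (46*(6561*(-12 + 236196)))*1 = 278 + (46*(6561*236184))*1 = 278 + (46*1549603224)*1 = 278 + 71281748304*1 = 278 + 71281748304 = 71281748582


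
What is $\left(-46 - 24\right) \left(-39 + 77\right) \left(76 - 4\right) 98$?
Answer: $-18768960$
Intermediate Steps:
$\left(-46 - 24\right) \left(-39 + 77\right) \left(76 - 4\right) 98 = \left(-46 - 24\right) 38 \cdot 72 \cdot 98 = \left(-70\right) 2736 \cdot 98 = \left(-191520\right) 98 = -18768960$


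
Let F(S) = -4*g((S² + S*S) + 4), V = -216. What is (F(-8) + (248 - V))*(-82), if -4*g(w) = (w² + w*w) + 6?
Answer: -2896076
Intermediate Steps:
g(w) = -3/2 - w²/2 (g(w) = -((w² + w*w) + 6)/4 = -((w² + w²) + 6)/4 = -(2*w² + 6)/4 = -(6 + 2*w²)/4 = -3/2 - w²/2)
F(S) = 6 + 2*(4 + 2*S²)² (F(S) = -4*(-3/2 - ((S² + S*S) + 4)²/2) = -4*(-3/2 - ((S² + S²) + 4)²/2) = -4*(-3/2 - (2*S² + 4)²/2) = -4*(-3/2 - (4 + 2*S²)²/2) = 6 + 2*(4 + 2*S²)²)
(F(-8) + (248 - V))*(-82) = ((6 + 8*(2 + (-8)²)²) + (248 - 1*(-216)))*(-82) = ((6 + 8*(2 + 64)²) + (248 + 216))*(-82) = ((6 + 8*66²) + 464)*(-82) = ((6 + 8*4356) + 464)*(-82) = ((6 + 34848) + 464)*(-82) = (34854 + 464)*(-82) = 35318*(-82) = -2896076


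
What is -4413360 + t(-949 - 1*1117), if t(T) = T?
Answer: -4415426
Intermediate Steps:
-4413360 + t(-949 - 1*1117) = -4413360 + (-949 - 1*1117) = -4413360 + (-949 - 1117) = -4413360 - 2066 = -4415426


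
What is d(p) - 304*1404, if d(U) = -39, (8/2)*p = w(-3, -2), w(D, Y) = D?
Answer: -426855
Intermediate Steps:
p = -¾ (p = (¼)*(-3) = -¾ ≈ -0.75000)
d(p) - 304*1404 = -39 - 304*1404 = -39 - 426816 = -426855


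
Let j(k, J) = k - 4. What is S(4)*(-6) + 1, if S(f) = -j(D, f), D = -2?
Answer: -35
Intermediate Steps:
j(k, J) = -4 + k
S(f) = 6 (S(f) = -(-4 - 2) = -1*(-6) = 6)
S(4)*(-6) + 1 = 6*(-6) + 1 = -36 + 1 = -35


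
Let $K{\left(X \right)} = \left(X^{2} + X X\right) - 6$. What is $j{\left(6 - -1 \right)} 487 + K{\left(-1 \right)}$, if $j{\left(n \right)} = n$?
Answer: $3405$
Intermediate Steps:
$K{\left(X \right)} = -6 + 2 X^{2}$ ($K{\left(X \right)} = \left(X^{2} + X^{2}\right) - 6 = 2 X^{2} - 6 = -6 + 2 X^{2}$)
$j{\left(6 - -1 \right)} 487 + K{\left(-1 \right)} = \left(6 - -1\right) 487 - \left(6 - 2 \left(-1\right)^{2}\right) = \left(6 + 1\right) 487 + \left(-6 + 2 \cdot 1\right) = 7 \cdot 487 + \left(-6 + 2\right) = 3409 - 4 = 3405$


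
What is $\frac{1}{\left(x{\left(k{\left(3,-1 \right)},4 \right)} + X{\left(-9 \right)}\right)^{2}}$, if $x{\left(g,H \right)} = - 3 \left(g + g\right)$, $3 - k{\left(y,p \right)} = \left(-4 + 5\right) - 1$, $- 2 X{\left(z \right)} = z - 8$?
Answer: $\frac{4}{361} \approx 0.01108$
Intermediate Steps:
$X{\left(z \right)} = 4 - \frac{z}{2}$ ($X{\left(z \right)} = - \frac{z - 8}{2} = - \frac{-8 + z}{2} = 4 - \frac{z}{2}$)
$k{\left(y,p \right)} = 3$ ($k{\left(y,p \right)} = 3 - \left(\left(-4 + 5\right) - 1\right) = 3 - \left(1 - 1\right) = 3 - 0 = 3 + 0 = 3$)
$x{\left(g,H \right)} = - 6 g$ ($x{\left(g,H \right)} = - 3 \cdot 2 g = - 6 g$)
$\frac{1}{\left(x{\left(k{\left(3,-1 \right)},4 \right)} + X{\left(-9 \right)}\right)^{2}} = \frac{1}{\left(\left(-6\right) 3 + \left(4 - - \frac{9}{2}\right)\right)^{2}} = \frac{1}{\left(-18 + \left(4 + \frac{9}{2}\right)\right)^{2}} = \frac{1}{\left(-18 + \frac{17}{2}\right)^{2}} = \frac{1}{\left(- \frac{19}{2}\right)^{2}} = \frac{1}{\frac{361}{4}} = \frac{4}{361}$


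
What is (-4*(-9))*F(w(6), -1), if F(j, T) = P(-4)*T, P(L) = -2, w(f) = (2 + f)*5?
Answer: 72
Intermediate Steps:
w(f) = 10 + 5*f
F(j, T) = -2*T
(-4*(-9))*F(w(6), -1) = (-4*(-9))*(-2*(-1)) = 36*2 = 72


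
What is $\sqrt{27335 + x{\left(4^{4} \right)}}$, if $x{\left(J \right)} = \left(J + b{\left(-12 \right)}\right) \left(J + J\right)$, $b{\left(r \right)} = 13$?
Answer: $\sqrt{165063} \approx 406.28$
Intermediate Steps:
$x{\left(J \right)} = 2 J \left(13 + J\right)$ ($x{\left(J \right)} = \left(J + 13\right) \left(J + J\right) = \left(13 + J\right) 2 J = 2 J \left(13 + J\right)$)
$\sqrt{27335 + x{\left(4^{4} \right)}} = \sqrt{27335 + 2 \cdot 4^{4} \left(13 + 4^{4}\right)} = \sqrt{27335 + 2 \cdot 256 \left(13 + 256\right)} = \sqrt{27335 + 2 \cdot 256 \cdot 269} = \sqrt{27335 + 137728} = \sqrt{165063}$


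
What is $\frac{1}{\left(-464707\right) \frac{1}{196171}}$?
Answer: $- \frac{196171}{464707} \approx -0.42214$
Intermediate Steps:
$\frac{1}{\left(-464707\right) \frac{1}{196171}} = \frac{1}{- \frac{464707}{196171}} = - \frac{196171}{464707}$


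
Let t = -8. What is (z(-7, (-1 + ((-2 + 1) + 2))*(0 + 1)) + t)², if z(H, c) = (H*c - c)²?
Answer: 64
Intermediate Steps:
z(H, c) = (-c + H*c)²
(z(-7, (-1 + ((-2 + 1) + 2))*(0 + 1)) + t)² = (((-1 + ((-2 + 1) + 2))*(0 + 1))²*(-1 - 7)² - 8)² = (((-1 + (-1 + 2))*1)²*(-8)² - 8)² = (((-1 + 1)*1)²*64 - 8)² = ((0*1)²*64 - 8)² = (0²*64 - 8)² = (0*64 - 8)² = (0 - 8)² = (-8)² = 64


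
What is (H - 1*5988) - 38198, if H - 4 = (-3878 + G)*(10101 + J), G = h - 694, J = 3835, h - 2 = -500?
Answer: -70699702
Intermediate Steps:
h = -498 (h = 2 - 500 = -498)
G = -1192 (G = -498 - 694 = -1192)
H = -70655516 (H = 4 + (-3878 - 1192)*(10101 + 3835) = 4 - 5070*13936 = 4 - 70655520 = -70655516)
(H - 1*5988) - 38198 = (-70655516 - 1*5988) - 38198 = (-70655516 - 5988) - 38198 = -70661504 - 38198 = -70699702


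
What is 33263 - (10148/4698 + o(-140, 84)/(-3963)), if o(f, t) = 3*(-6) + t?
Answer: 103209402551/3103029 ≈ 33261.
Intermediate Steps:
o(f, t) = -18 + t
33263 - (10148/4698 + o(-140, 84)/(-3963)) = 33263 - (10148/4698 + (-18 + 84)/(-3963)) = 33263 - (10148*(1/4698) + 66*(-1/3963)) = 33263 - (5074/2349 - 22/1321) = 33263 - 1*6651076/3103029 = 33263 - 6651076/3103029 = 103209402551/3103029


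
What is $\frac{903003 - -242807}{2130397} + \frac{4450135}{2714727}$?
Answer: $\frac{12591115597465}{5783446256619} \approx 2.1771$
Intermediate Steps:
$\frac{903003 - -242807}{2130397} + \frac{4450135}{2714727} = \left(903003 + 242807\right) \frac{1}{2130397} + 4450135 \cdot \frac{1}{2714727} = 1145810 \cdot \frac{1}{2130397} + \frac{4450135}{2714727} = \frac{1145810}{2130397} + \frac{4450135}{2714727} = \frac{12591115597465}{5783446256619}$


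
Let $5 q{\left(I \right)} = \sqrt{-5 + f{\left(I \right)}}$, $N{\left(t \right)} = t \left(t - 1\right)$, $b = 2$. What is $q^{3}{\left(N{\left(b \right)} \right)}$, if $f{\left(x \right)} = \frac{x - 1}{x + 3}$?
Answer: $- \frac{48 i \sqrt{30}}{3125} \approx - 0.08413 i$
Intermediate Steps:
$f{\left(x \right)} = \frac{-1 + x}{3 + x}$
$N{\left(t \right)} = t \left(-1 + t\right)$
$q{\left(I \right)} = \frac{\sqrt{-5 + \frac{-1 + I}{3 + I}}}{5}$
$q^{3}{\left(N{\left(b \right)} \right)} = \left(\frac{2 \sqrt{\frac{-4 - 2 \left(-1 + 2\right)}{3 + 2 \left(-1 + 2\right)}}}{5}\right)^{3} = \left(\frac{2 \sqrt{\frac{-4 - 2 \cdot 1}{3 + 2 \cdot 1}}}{5}\right)^{3} = \left(\frac{2 \sqrt{\frac{-4 - 2}{3 + 2}}}{5}\right)^{3} = \left(\frac{2 \sqrt{\frac{-4 - 2}{5}}}{5}\right)^{3} = \left(\frac{2 \sqrt{\frac{1}{5} \left(-6\right)}}{5}\right)^{3} = \left(\frac{2 \sqrt{- \frac{6}{5}}}{5}\right)^{3} = \left(\frac{2 \frac{i \sqrt{30}}{5}}{5}\right)^{3} = \left(\frac{2 i \sqrt{30}}{25}\right)^{3} = - \frac{48 i \sqrt{30}}{3125}$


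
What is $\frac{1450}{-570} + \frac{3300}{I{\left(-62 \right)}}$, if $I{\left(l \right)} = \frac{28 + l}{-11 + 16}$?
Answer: $- \frac{472715}{969} \approx -487.84$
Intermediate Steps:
$I{\left(l \right)} = \frac{28}{5} + \frac{l}{5}$ ($I{\left(l \right)} = \frac{28 + l}{5} = \left(28 + l\right) \frac{1}{5} = \frac{28}{5} + \frac{l}{5}$)
$\frac{1450}{-570} + \frac{3300}{I{\left(-62 \right)}} = \frac{1450}{-570} + \frac{3300}{\frac{28}{5} + \frac{1}{5} \left(-62\right)} = 1450 \left(- \frac{1}{570}\right) + \frac{3300}{\frac{28}{5} - \frac{62}{5}} = - \frac{145}{57} + \frac{3300}{- \frac{34}{5}} = - \frac{145}{57} + 3300 \left(- \frac{5}{34}\right) = - \frac{145}{57} - \frac{8250}{17} = - \frac{472715}{969}$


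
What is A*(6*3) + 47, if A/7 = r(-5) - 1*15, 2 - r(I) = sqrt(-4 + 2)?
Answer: -1591 - 126*I*sqrt(2) ≈ -1591.0 - 178.19*I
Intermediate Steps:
r(I) = 2 - I*sqrt(2) (r(I) = 2 - sqrt(-4 + 2) = 2 - sqrt(-2) = 2 - I*sqrt(2))
A = -91 - 7*I*sqrt(2) (A = 7*((2 - I*sqrt(2)) - 1*15) = 7*((2 - I*sqrt(2)) - 15) = 7*(-13 - I*sqrt(2)) = -91 - 7*I*sqrt(2) ≈ -91.0 - 9.8995*I)
A*(6*3) + 47 = (-91 - 7*I*sqrt(2))*(6*3) + 47 = (-91 - 7*I*sqrt(2))*18 + 47 = (-1638 - 126*I*sqrt(2)) + 47 = -1591 - 126*I*sqrt(2)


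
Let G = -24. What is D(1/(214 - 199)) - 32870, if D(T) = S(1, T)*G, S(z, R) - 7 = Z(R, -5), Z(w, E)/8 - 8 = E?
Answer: -33614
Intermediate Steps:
Z(w, E) = 64 + 8*E
S(z, R) = 31 (S(z, R) = 7 + (64 + 8*(-5)) = 7 + (64 - 40) = 7 + 24 = 31)
D(T) = -744 (D(T) = 31*(-24) = -744)
D(1/(214 - 199)) - 32870 = -744 - 32870 = -33614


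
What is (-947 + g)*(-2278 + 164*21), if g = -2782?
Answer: -4348014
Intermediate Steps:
(-947 + g)*(-2278 + 164*21) = (-947 - 2782)*(-2278 + 164*21) = -3729*(-2278 + 3444) = -3729*1166 = -4348014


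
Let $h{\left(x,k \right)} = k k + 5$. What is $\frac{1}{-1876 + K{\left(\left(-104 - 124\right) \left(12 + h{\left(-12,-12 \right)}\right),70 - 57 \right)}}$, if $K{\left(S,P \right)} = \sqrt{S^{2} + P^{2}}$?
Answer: $\frac{1876}{1343958057} + \frac{\sqrt{1347477433}}{1343958057} \approx 2.8709 \cdot 10^{-5}$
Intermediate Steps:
$h{\left(x,k \right)} = 5 + k^{2}$ ($h{\left(x,k \right)} = k^{2} + 5 = 5 + k^{2}$)
$K{\left(S,P \right)} = \sqrt{P^{2} + S^{2}}$
$\frac{1}{-1876 + K{\left(\left(-104 - 124\right) \left(12 + h{\left(-12,-12 \right)}\right),70 - 57 \right)}} = \frac{1}{-1876 + \sqrt{\left(70 - 57\right)^{2} + \left(\left(-104 - 124\right) \left(12 + \left(5 + \left(-12\right)^{2}\right)\right)\right)^{2}}} = \frac{1}{-1876 + \sqrt{\left(70 - 57\right)^{2} + \left(- 228 \left(12 + \left(5 + 144\right)\right)\right)^{2}}} = \frac{1}{-1876 + \sqrt{13^{2} + \left(- 228 \left(12 + 149\right)\right)^{2}}} = \frac{1}{-1876 + \sqrt{169 + \left(\left(-228\right) 161\right)^{2}}} = \frac{1}{-1876 + \sqrt{169 + \left(-36708\right)^{2}}} = \frac{1}{-1876 + \sqrt{169 + 1347477264}} = \frac{1}{-1876 + \sqrt{1347477433}}$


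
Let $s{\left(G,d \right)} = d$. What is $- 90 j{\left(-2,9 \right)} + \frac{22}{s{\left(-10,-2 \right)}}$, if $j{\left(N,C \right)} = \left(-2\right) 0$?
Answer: $-11$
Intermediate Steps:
$j{\left(N,C \right)} = 0$
$- 90 j{\left(-2,9 \right)} + \frac{22}{s{\left(-10,-2 \right)}} = \left(-90\right) 0 + \frac{22}{-2} = 0 + 22 \left(- \frac{1}{2}\right) = 0 - 11 = -11$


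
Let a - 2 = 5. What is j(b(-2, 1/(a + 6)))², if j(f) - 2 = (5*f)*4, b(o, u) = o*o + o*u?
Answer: 1052676/169 ≈ 6228.9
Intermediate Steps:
a = 7 (a = 2 + 5 = 7)
b(o, u) = o² + o*u
j(f) = 2 + 20*f (j(f) = 2 + (5*f)*4 = 2 + 20*f)
j(b(-2, 1/(a + 6)))² = (2 + 20*(-2*(-2 + 1/(7 + 6))))² = (2 + 20*(-2*(-2 + 1/13)))² = (2 + 20*(-2*(-25/13)))² = (2 + 20*(50/13))² = (2 + 1000/13)² = (1026/13)² = 1052676/169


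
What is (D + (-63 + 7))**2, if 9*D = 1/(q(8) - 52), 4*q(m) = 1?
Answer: 10885166224/3470769 ≈ 3136.2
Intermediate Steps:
q(m) = 1/4 (q(m) = (1/4)*1 = 1/4)
D = -4/1863 (D = 1/(9*(1/4 - 52)) = 1/(9*(-207/4)) = (1/9)*(-4/207) = -4/1863 ≈ -0.0021471)
(D + (-63 + 7))**2 = (-4/1863 + (-63 + 7))**2 = (-4/1863 - 56)**2 = (-104332/1863)**2 = 10885166224/3470769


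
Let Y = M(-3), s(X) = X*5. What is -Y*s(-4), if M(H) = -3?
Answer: -60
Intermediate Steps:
s(X) = 5*X
Y = -3
-Y*s(-4) = -(-3)*5*(-4) = -(-3)*(-20) = -1*60 = -60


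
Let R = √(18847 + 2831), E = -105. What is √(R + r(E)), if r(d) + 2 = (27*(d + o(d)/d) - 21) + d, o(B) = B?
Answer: √(-2936 + √21678) ≈ 52.809*I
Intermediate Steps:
R = √21678 ≈ 147.23
r(d) = 4 + 28*d (r(d) = -2 + ((27*(d + d/d) - 21) + d) = -2 + ((27*(d + 1) - 21) + d) = -2 + ((27*(1 + d) - 21) + d) = -2 + (((27 + 27*d) - 21) + d) = -2 + ((6 + 27*d) + d) = -2 + (6 + 28*d) = 4 + 28*d)
√(R + r(E)) = √(√21678 + (4 + 28*(-105))) = √(√21678 + (4 - 2940)) = √(√21678 - 2936) = √(-2936 + √21678)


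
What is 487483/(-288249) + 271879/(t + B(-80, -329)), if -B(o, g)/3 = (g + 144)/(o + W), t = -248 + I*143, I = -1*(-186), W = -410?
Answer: 337967055109/39174389319 ≈ 8.6272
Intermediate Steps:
I = 186
t = 26350 (t = -248 + 186*143 = -248 + 26598 = 26350)
B(o, g) = -3*(144 + g)/(-410 + o) (B(o, g) = -3*(g + 144)/(o - 410) = -3*(144 + g)/(-410 + o))
487483/(-288249) + 271879/(t + B(-80, -329)) = 487483/(-288249) + 271879/(26350 + 3*(-144 - 1*(-329))/(-410 - 80)) = 487483*(-1/288249) + 271879/(26350 + 3*(-144 + 329)/(-490)) = -25657/15171 + 271879/(26350 + 3*(-1/490)*185) = -25657/15171 + 271879/(26350 - 111/98) = -25657/15171 + 271879/(2582189/98) = -25657/15171 + 271879*(98/2582189) = -25657/15171 + 26644142/2582189 = 337967055109/39174389319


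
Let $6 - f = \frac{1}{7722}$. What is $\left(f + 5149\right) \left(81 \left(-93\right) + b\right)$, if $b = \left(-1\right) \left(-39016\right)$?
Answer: $\frac{1253240916047}{7722} \approx 1.6229 \cdot 10^{8}$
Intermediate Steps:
$f = \frac{46331}{7722}$ ($f = 6 - \frac{1}{7722} = \frac{46331}{7722} \approx 5.9999$)
$b = 39016$
$\left(f + 5149\right) \left(81 \left(-93\right) + b\right) = \left(\frac{46331}{7722} + 5149\right) \left(81 \left(-93\right) + 39016\right) = \frac{39806909 \left(-7533 + 39016\right)}{7722} = \frac{39806909}{7722} \cdot 31483 = \frac{1253240916047}{7722}$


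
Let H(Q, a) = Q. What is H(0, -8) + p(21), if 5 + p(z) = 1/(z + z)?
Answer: -209/42 ≈ -4.9762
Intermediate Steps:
p(z) = -5 + 1/(2*z) (p(z) = -5 + 1/(z + z) = -5 + 1/(2*z))
H(0, -8) + p(21) = 0 + (-5 + (½)/21) = 0 + (-5 + (½)*(1/21)) = 0 + (-5 + 1/42) = 0 - 209/42 = -209/42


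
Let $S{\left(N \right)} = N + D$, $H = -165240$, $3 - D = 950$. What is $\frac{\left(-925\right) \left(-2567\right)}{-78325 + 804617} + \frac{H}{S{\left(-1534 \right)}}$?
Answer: $\frac{41967854185}{600643484} \approx 69.871$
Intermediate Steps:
$D = -947$ ($D = 3 - 950 = -947$)
$S{\left(N \right)} = -947 + N$ ($S{\left(N \right)} = N - 947 = -947 + N$)
$\frac{\left(-925\right) \left(-2567\right)}{-78325 + 804617} + \frac{H}{S{\left(-1534 \right)}} = \frac{\left(-925\right) \left(-2567\right)}{-78325 + 804617} - \frac{165240}{-947 - 1534} = \frac{2374475}{726292} - \frac{165240}{-2481} = 2374475 \cdot \frac{1}{726292} - - \frac{55080}{827} = \frac{2374475}{726292} + \frac{55080}{827} = \frac{41967854185}{600643484}$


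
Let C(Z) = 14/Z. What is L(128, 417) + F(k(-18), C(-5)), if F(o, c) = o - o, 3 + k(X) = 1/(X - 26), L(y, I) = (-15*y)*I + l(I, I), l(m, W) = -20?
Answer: -800660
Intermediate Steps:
L(y, I) = -20 - 15*I*y (L(y, I) = (-15*y)*I - 20 = -15*I*y - 20 = -20 - 15*I*y)
k(X) = -3 + 1/(-26 + X) (k(X) = -3 + 1/(X - 26) = -3 + 1/(-26 + X))
F(o, c) = 0
L(128, 417) + F(k(-18), C(-5)) = (-20 - 15*417*128) + 0 = (-20 - 800640) + 0 = -800660 + 0 = -800660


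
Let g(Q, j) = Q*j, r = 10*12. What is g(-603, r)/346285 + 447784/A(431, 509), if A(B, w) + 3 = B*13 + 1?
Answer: 30931118816/387908457 ≈ 79.738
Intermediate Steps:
A(B, w) = -2 + 13*B (A(B, w) = -3 + (B*13 + 1) = -3 + (13*B + 1) = -3 + (1 + 13*B) = -2 + 13*B)
r = 120
g(-603, r)/346285 + 447784/A(431, 509) = -603*120/346285 + 447784/(-2 + 13*431) = -72360*1/346285 + 447784/(-2 + 5603) = -14472/69257 + 447784/5601 = 30931118816/387908457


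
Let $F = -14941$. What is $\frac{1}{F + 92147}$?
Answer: $\frac{1}{77206} \approx 1.2952 \cdot 10^{-5}$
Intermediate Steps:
$\frac{1}{F + 92147} = \frac{1}{-14941 + 92147} = \frac{1}{77206}$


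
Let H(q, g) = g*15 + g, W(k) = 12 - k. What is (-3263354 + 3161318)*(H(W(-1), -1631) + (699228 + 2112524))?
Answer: -284237195616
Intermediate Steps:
H(q, g) = 16*g (H(q, g) = 15*g + g = 16*g)
(-3263354 + 3161318)*(H(W(-1), -1631) + (699228 + 2112524)) = (-3263354 + 3161318)*(16*(-1631) + (699228 + 2112524)) = -102036*(-26096 + 2811752) = -102036*2785656 = -284237195616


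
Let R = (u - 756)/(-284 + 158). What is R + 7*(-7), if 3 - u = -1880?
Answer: -1043/18 ≈ -57.944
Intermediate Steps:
u = 1883 (u = 3 - 1*(-1880) = 3 + 1880 = 1883)
R = -161/18 (R = (1883 - 756)/(-284 + 158) = 1127/(-126) = 1127*(-1/126) = -161/18 ≈ -8.9444)
R + 7*(-7) = -161/18 + 7*(-7) = -161/18 - 49 = -1043/18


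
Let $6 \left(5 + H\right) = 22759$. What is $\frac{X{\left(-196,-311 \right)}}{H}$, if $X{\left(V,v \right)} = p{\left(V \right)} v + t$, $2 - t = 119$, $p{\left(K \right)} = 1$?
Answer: $- \frac{2568}{22729} \approx -0.11298$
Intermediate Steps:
$H = \frac{22729}{6}$ ($H = -5 + \frac{1}{6} \cdot 22759 = -5 + \frac{22759}{6} = \frac{22729}{6} \approx 3788.2$)
$t = -117$ ($t = 2 - 119 = -117$)
$X{\left(V,v \right)} = -117 + v$ ($X{\left(V,v \right)} = 1 v - 117 = v - 117 = -117 + v$)
$\frac{X{\left(-196,-311 \right)}}{H} = \frac{-117 - 311}{\frac{22729}{6}} = \left(-428\right) \frac{6}{22729} = - \frac{2568}{22729}$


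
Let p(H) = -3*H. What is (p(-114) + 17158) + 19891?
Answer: 37391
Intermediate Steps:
(p(-114) + 17158) + 19891 = (-3*(-114) + 17158) + 19891 = (342 + 17158) + 19891 = 17500 + 19891 = 37391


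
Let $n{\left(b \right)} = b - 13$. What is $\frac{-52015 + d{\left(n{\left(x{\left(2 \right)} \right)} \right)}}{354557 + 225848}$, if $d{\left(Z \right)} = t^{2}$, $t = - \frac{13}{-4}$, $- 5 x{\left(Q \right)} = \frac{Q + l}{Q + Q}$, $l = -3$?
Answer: $- \frac{36177}{403760} \approx -0.0896$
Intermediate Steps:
$x{\left(Q \right)} = - \frac{-3 + Q}{10 Q}$ ($x{\left(Q \right)} = - \frac{\left(Q - 3\right) \frac{1}{Q + Q}}{5} = - \frac{\left(-3 + Q\right) \frac{1}{2 Q}}{5} = - \frac{\frac{1}{2} \frac{1}{Q} \left(-3 + Q\right)}{5} = - \frac{-3 + Q}{10 Q}$)
$n{\left(b \right)} = -13 + b$ ($n{\left(b \right)} = b - 13 = -13 + b$)
$t = \frac{13}{4}$ ($t = \left(-13\right) \left(- \frac{1}{4}\right) = \frac{13}{4} \approx 3.25$)
$d{\left(Z \right)} = \frac{169}{16}$ ($d{\left(Z \right)} = \left(\frac{13}{4}\right)^{2} = \frac{169}{16}$)
$\frac{-52015 + d{\left(n{\left(x{\left(2 \right)} \right)} \right)}}{354557 + 225848} = \frac{-52015 + \frac{169}{16}}{354557 + 225848} = - \frac{832071}{16 \cdot 580405} = \left(- \frac{832071}{16}\right) \frac{1}{580405} = - \frac{36177}{403760}$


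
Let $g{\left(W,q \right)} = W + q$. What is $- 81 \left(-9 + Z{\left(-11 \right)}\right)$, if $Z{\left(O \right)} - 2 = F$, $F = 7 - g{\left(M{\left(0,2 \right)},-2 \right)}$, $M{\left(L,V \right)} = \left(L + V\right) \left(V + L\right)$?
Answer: $162$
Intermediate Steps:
$M{\left(L,V \right)} = \left(L + V\right)^{2}$ ($M{\left(L,V \right)} = \left(L + V\right) \left(L + V\right) = \left(L + V\right)^{2}$)
$F = 5$ ($F = 7 - \left(\left(0 + 2\right)^{2} - 2\right) = 7 - \left(2^{2} - 2\right) = 7 - \left(4 - 2\right) = 7 - 2 = 5$)
$Z{\left(O \right)} = 7$ ($Z{\left(O \right)} = 2 + 5 = 7$)
$- 81 \left(-9 + Z{\left(-11 \right)}\right) = - 81 \left(-9 + 7\right) = \left(-81\right) \left(-2\right) = 162$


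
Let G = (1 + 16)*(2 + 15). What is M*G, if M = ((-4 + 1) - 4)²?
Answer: 14161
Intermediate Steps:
M = 49 (M = (-3 - 4)² = (-7)² = 49)
G = 289 (G = 17*17 = 289)
M*G = 49*289 = 14161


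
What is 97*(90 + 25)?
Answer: 11155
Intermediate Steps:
97*(90 + 25) = 97*115 = 11155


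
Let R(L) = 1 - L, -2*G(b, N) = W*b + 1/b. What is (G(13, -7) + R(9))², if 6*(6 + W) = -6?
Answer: 237169/169 ≈ 1403.4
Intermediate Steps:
W = -7 (W = -6 + (⅙)*(-6) = -6 - 1 = -7)
G(b, N) = -1/(2*b) + 7*b/2 (G(b, N) = -(-7*b + 1/b)/2 = -(1/b - 7*b)/2 = -1/(2*b) + 7*b/2)
(G(13, -7) + R(9))² = ((½)*(-1 + 7*13²)/13 + (1 - 1*9))² = ((½)*(1/13)*(-1 + 7*169) + (1 - 9))² = ((½)*(1/13)*(-1 + 1183) - 8)² = ((½)*(1/13)*1182 - 8)² = (591/13 - 8)² = (487/13)² = 237169/169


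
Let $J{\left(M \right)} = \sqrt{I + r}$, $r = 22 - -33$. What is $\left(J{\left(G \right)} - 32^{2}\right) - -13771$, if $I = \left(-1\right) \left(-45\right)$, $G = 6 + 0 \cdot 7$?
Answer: $12757$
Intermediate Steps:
$r = 55$ ($r = 22 + 33 = 55$)
$G = 6$ ($G = 6 + 0 = 6$)
$I = 45$
$J{\left(M \right)} = 10$ ($J{\left(M \right)} = \sqrt{45 + 55} = \sqrt{100} = 10$)
$\left(J{\left(G \right)} - 32^{2}\right) - -13771 = \left(10 - 32^{2}\right) - -13771 = \left(10 - 1024\right) + 13771 = -1014 + 13771 = 12757$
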